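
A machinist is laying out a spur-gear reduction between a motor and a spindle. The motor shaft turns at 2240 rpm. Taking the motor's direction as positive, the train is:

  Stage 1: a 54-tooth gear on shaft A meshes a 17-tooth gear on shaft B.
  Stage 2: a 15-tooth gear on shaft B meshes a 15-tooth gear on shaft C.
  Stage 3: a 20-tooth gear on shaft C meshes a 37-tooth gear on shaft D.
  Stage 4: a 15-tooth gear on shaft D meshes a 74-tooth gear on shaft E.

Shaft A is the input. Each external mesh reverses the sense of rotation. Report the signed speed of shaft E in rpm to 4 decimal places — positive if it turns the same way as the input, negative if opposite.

+779.6159 rpm (same as input, |ω| = 779.6159 rpm)

Stage 1 [54T→17T]: ω = 2240.0000×54/17 = 7115.2941 rpm, dir flips to −; running = −7115.2941
Stage 2 [15T→15T]: ω = 7115.2941×15/15 = 7115.2941 rpm, dir flips to +; running = +7115.2941
Stage 3 [20T→37T]: ω = 7115.2941×20/37 = 3846.1049 rpm, dir flips to −; running = −3846.1049
Stage 4 [15T→74T]: ω = 3846.1049×15/74 = 779.6159 rpm, dir flips to +; running = +779.6159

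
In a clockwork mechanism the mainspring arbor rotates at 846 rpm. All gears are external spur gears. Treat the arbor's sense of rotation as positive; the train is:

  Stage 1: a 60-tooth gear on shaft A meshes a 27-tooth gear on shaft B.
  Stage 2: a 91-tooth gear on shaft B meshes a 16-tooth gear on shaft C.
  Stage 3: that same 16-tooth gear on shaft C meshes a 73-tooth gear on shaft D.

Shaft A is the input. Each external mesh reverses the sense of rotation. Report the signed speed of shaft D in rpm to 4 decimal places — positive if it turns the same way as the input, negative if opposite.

-2343.5616 rpm (opposite to input, |ω| = 2343.5616 rpm)

Stage 1 [60T→27T]: ω = 846.0000×60/27 = 1880.0000 rpm, dir flips to −; running = −1880.0000
Stage 2 [91T→16T]: ω = 1880.0000×91/16 = 10692.5000 rpm, dir flips to +; running = +10692.5000
Stage 3 [16T→73T]: ω = 10692.5000×16/73 = 2343.5616 rpm, dir flips to −; running = −2343.5616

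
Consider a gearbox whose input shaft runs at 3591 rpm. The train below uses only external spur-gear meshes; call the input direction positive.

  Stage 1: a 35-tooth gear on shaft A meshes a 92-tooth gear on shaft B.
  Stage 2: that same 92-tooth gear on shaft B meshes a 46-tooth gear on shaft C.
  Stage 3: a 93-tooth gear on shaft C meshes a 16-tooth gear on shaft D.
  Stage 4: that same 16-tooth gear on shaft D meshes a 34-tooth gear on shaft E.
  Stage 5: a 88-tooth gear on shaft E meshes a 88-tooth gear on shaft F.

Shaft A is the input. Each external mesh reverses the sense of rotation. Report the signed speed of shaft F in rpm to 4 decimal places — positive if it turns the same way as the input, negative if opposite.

Stage 1 [35T→92T]: ω = 3591.0000×35/92 = 1366.1413 rpm, dir flips to −; running = −1366.1413
Stage 2 [92T→46T]: ω = 1366.1413×92/46 = 2732.2826 rpm, dir flips to +; running = +2732.2826
Stage 3 [93T→16T]: ω = 2732.2826×93/16 = 15881.3927 rpm, dir flips to −; running = −15881.3927
Stage 4 [16T→34T]: ω = 15881.3927×16/34 = 7473.5965 rpm, dir flips to +; running = +7473.5965
Stage 5 [88T→88T]: ω = 7473.5965×88/88 = 7473.5965 rpm, dir flips to −; running = −7473.5965

-7473.5965 rpm (opposite to input, |ω| = 7473.5965 rpm)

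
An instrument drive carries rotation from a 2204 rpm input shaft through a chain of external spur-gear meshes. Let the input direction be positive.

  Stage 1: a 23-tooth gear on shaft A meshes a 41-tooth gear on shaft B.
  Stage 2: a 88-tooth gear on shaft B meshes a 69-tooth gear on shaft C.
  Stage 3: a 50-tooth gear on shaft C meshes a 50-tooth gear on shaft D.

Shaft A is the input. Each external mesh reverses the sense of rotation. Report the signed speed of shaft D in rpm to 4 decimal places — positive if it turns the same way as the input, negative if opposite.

-1576.8455 rpm (opposite to input, |ω| = 1576.8455 rpm)

Stage 1 [23T→41T]: ω = 2204.0000×23/41 = 1236.3902 rpm, dir flips to −; running = −1236.3902
Stage 2 [88T→69T]: ω = 1236.3902×88/69 = 1576.8455 rpm, dir flips to +; running = +1576.8455
Stage 3 [50T→50T]: ω = 1576.8455×50/50 = 1576.8455 rpm, dir flips to −; running = −1576.8455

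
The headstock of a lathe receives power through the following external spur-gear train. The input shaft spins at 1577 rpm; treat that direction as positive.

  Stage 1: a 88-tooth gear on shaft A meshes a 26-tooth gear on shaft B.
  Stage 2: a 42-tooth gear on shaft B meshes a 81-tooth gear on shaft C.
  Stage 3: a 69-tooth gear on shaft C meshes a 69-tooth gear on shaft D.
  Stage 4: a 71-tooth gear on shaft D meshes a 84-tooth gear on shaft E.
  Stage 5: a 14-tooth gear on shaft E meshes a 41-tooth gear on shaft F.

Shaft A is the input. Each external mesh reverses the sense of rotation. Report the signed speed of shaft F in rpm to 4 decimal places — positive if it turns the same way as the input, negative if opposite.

Stage 1 [88T→26T]: ω = 1577.0000×88/26 = 5337.5385 rpm, dir flips to −; running = −5337.5385
Stage 2 [42T→81T]: ω = 5337.5385×42/81 = 2767.6125 rpm, dir flips to +; running = +2767.6125
Stage 3 [69T→69T]: ω = 2767.6125×69/69 = 2767.6125 rpm, dir flips to −; running = −2767.6125
Stage 4 [71T→84T]: ω = 2767.6125×71/84 = 2339.2915 rpm, dir flips to +; running = +2339.2915
Stage 5 [14T→41T]: ω = 2339.2915×14/41 = 798.7825 rpm, dir flips to −; running = −798.7825

-798.7825 rpm (opposite to input, |ω| = 798.7825 rpm)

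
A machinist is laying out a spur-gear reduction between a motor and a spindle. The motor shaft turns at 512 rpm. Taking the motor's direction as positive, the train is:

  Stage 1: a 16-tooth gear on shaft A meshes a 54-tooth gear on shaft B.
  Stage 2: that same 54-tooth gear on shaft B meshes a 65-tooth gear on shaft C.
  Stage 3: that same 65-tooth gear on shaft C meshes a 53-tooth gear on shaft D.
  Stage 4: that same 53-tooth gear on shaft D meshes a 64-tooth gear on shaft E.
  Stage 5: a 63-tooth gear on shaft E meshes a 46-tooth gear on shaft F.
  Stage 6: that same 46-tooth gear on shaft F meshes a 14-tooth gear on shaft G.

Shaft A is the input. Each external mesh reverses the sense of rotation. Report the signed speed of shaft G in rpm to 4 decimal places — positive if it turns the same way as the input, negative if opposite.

+576.0000 rpm (same as input, |ω| = 576.0000 rpm)

Stage 1 [16T→54T]: ω = 512.0000×16/54 = 151.7037 rpm, dir flips to −; running = −151.7037
Stage 2 [54T→65T]: ω = 151.7037×54/65 = 126.0308 rpm, dir flips to +; running = +126.0308
Stage 3 [65T→53T]: ω = 126.0308×65/53 = 154.5660 rpm, dir flips to −; running = −154.5660
Stage 4 [53T→64T]: ω = 154.5660×53/64 = 128.0000 rpm, dir flips to +; running = +128.0000
Stage 5 [63T→46T]: ω = 128.0000×63/46 = 175.3043 rpm, dir flips to −; running = −175.3043
Stage 6 [46T→14T]: ω = 175.3043×46/14 = 576.0000 rpm, dir flips to +; running = +576.0000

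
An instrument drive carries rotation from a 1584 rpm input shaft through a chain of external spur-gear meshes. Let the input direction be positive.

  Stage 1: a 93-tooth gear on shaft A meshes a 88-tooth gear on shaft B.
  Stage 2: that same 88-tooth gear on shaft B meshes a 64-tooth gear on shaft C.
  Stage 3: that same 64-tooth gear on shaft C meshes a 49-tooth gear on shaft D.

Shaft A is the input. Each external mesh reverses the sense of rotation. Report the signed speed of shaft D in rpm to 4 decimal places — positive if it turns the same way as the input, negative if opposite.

Stage 1 [93T→88T]: ω = 1584.0000×93/88 = 1674.0000 rpm, dir flips to −; running = −1674.0000
Stage 2 [88T→64T]: ω = 1674.0000×88/64 = 2301.7500 rpm, dir flips to +; running = +2301.7500
Stage 3 [64T→49T]: ω = 2301.7500×64/49 = 3006.3673 rpm, dir flips to −; running = −3006.3673

-3006.3673 rpm (opposite to input, |ω| = 3006.3673 rpm)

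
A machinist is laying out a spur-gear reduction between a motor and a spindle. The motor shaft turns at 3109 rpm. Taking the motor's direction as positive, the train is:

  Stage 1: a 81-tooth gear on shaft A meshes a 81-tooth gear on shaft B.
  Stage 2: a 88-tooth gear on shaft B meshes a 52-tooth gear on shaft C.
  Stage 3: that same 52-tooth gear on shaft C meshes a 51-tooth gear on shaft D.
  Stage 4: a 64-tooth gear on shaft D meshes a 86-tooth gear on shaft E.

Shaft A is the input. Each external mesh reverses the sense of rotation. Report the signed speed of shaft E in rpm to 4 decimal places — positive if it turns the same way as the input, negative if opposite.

Stage 1 [81T→81T]: ω = 3109.0000×81/81 = 3109.0000 rpm, dir flips to −; running = −3109.0000
Stage 2 [88T→52T]: ω = 3109.0000×88/52 = 5261.3846 rpm, dir flips to +; running = +5261.3846
Stage 3 [52T→51T]: ω = 5261.3846×52/51 = 5364.5490 rpm, dir flips to −; running = −5364.5490
Stage 4 [64T→86T]: ω = 5364.5490×64/86 = 3992.2225 rpm, dir flips to +; running = +3992.2225

+3992.2225 rpm (same as input, |ω| = 3992.2225 rpm)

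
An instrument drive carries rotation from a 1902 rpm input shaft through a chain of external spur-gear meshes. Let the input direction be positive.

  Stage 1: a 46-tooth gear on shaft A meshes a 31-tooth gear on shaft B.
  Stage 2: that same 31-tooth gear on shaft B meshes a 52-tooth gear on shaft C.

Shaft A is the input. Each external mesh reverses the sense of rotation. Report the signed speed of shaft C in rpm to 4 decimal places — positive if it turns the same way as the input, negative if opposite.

Stage 1 [46T→31T]: ω = 1902.0000×46/31 = 2822.3226 rpm, dir flips to −; running = −2822.3226
Stage 2 [31T→52T]: ω = 2822.3226×31/52 = 1682.5385 rpm, dir flips to +; running = +1682.5385

+1682.5385 rpm (same as input, |ω| = 1682.5385 rpm)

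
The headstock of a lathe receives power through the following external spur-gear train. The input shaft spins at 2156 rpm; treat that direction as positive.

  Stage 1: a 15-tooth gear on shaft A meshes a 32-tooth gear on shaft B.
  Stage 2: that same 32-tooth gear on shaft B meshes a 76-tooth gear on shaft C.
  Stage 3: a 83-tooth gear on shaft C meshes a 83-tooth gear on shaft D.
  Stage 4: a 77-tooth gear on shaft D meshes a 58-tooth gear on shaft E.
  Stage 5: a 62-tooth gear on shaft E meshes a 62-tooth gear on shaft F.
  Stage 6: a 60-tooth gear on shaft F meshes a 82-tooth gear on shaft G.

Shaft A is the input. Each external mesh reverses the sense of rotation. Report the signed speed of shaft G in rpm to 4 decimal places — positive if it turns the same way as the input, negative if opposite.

Stage 1 [15T→32T]: ω = 2156.0000×15/32 = 1010.6250 rpm, dir flips to −; running = −1010.6250
Stage 2 [32T→76T]: ω = 1010.6250×32/76 = 425.5263 rpm, dir flips to +; running = +425.5263
Stage 3 [83T→83T]: ω = 425.5263×83/83 = 425.5263 rpm, dir flips to −; running = −425.5263
Stage 4 [77T→58T]: ω = 425.5263×77/58 = 564.9229 rpm, dir flips to +; running = +564.9229
Stage 5 [62T→62T]: ω = 564.9229×62/62 = 564.9229 rpm, dir flips to −; running = −564.9229
Stage 6 [60T→82T]: ω = 564.9229×60/82 = 413.3582 rpm, dir flips to +; running = +413.3582

+413.3582 rpm (same as input, |ω| = 413.3582 rpm)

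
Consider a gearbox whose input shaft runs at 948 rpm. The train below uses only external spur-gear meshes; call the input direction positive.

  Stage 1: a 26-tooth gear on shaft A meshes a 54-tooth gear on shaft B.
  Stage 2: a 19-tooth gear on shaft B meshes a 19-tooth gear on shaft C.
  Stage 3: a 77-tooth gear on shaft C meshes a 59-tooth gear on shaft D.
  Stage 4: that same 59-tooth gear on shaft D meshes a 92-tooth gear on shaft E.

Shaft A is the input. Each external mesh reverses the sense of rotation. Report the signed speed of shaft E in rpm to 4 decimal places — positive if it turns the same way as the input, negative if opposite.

+382.0242 rpm (same as input, |ω| = 382.0242 rpm)

Stage 1 [26T→54T]: ω = 948.0000×26/54 = 456.4444 rpm, dir flips to −; running = −456.4444
Stage 2 [19T→19T]: ω = 456.4444×19/19 = 456.4444 rpm, dir flips to +; running = +456.4444
Stage 3 [77T→59T]: ω = 456.4444×77/59 = 595.6987 rpm, dir flips to −; running = −595.6987
Stage 4 [59T→92T]: ω = 595.6987×59/92 = 382.0242 rpm, dir flips to +; running = +382.0242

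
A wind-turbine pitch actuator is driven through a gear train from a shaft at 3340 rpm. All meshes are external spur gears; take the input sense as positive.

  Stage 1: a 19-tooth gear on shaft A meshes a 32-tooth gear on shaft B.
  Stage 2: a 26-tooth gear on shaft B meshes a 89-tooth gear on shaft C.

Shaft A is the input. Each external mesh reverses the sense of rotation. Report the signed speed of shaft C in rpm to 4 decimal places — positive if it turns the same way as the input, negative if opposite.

Stage 1 [19T→32T]: ω = 3340.0000×19/32 = 1983.1250 rpm, dir flips to −; running = −1983.1250
Stage 2 [26T→89T]: ω = 1983.1250×26/89 = 579.3399 rpm, dir flips to +; running = +579.3399

+579.3399 rpm (same as input, |ω| = 579.3399 rpm)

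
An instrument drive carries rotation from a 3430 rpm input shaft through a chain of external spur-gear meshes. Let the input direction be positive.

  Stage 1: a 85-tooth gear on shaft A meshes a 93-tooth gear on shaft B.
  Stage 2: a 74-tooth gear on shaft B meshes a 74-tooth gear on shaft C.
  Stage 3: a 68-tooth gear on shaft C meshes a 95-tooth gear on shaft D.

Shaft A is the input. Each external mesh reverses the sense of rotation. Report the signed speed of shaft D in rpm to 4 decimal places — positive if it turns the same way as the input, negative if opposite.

-2243.9615 rpm (opposite to input, |ω| = 2243.9615 rpm)

Stage 1 [85T→93T]: ω = 3430.0000×85/93 = 3134.9462 rpm, dir flips to −; running = −3134.9462
Stage 2 [74T→74T]: ω = 3134.9462×74/74 = 3134.9462 rpm, dir flips to +; running = +3134.9462
Stage 3 [68T→95T]: ω = 3134.9462×68/95 = 2243.9615 rpm, dir flips to −; running = −2243.9615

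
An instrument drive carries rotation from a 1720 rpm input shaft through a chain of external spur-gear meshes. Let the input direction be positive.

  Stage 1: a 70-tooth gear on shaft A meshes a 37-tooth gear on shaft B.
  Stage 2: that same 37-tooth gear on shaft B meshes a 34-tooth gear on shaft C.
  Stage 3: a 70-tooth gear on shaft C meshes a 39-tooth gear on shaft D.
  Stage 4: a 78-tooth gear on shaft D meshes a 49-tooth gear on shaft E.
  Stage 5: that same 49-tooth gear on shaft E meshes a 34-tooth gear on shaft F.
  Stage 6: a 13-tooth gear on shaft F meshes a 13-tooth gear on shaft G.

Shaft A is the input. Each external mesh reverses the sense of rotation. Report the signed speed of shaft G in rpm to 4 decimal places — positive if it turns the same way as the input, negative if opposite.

+14581.3149 rpm (same as input, |ω| = 14581.3149 rpm)

Stage 1 [70T→37T]: ω = 1720.0000×70/37 = 3254.0541 rpm, dir flips to −; running = −3254.0541
Stage 2 [37T→34T]: ω = 3254.0541×37/34 = 3541.1765 rpm, dir flips to +; running = +3541.1765
Stage 3 [70T→39T]: ω = 3541.1765×70/39 = 6355.9578 rpm, dir flips to −; running = −6355.9578
Stage 4 [78T→49T]: ω = 6355.9578×78/49 = 10117.6471 rpm, dir flips to +; running = +10117.6471
Stage 5 [49T→34T]: ω = 10117.6471×49/34 = 14581.3149 rpm, dir flips to −; running = −14581.3149
Stage 6 [13T→13T]: ω = 14581.3149×13/13 = 14581.3149 rpm, dir flips to +; running = +14581.3149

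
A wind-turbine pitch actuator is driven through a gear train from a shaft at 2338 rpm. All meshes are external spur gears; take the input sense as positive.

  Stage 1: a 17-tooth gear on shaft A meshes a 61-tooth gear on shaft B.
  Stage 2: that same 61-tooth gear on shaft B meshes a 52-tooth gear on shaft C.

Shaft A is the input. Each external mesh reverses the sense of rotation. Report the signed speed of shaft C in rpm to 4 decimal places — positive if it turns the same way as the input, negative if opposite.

Stage 1 [17T→61T]: ω = 2338.0000×17/61 = 651.5738 rpm, dir flips to −; running = −651.5738
Stage 2 [61T→52T]: ω = 651.5738×61/52 = 764.3462 rpm, dir flips to +; running = +764.3462

+764.3462 rpm (same as input, |ω| = 764.3462 rpm)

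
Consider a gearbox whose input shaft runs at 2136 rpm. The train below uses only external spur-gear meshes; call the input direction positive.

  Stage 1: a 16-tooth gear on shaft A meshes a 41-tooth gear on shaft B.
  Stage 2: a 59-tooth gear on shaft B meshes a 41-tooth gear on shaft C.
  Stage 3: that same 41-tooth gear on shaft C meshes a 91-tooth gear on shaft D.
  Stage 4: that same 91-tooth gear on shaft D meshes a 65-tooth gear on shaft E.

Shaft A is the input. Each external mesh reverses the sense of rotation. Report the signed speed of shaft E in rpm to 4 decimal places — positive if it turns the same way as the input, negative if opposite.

Stage 1 [16T→41T]: ω = 2136.0000×16/41 = 833.5610 rpm, dir flips to −; running = −833.5610
Stage 2 [59T→41T]: ω = 833.5610×59/41 = 1199.5146 rpm, dir flips to +; running = +1199.5146
Stage 3 [41T→91T]: ω = 1199.5146×41/91 = 540.4406 rpm, dir flips to −; running = −540.4406
Stage 4 [91T→65T]: ω = 540.4406×91/65 = 756.6169 rpm, dir flips to +; running = +756.6169

+756.6169 rpm (same as input, |ω| = 756.6169 rpm)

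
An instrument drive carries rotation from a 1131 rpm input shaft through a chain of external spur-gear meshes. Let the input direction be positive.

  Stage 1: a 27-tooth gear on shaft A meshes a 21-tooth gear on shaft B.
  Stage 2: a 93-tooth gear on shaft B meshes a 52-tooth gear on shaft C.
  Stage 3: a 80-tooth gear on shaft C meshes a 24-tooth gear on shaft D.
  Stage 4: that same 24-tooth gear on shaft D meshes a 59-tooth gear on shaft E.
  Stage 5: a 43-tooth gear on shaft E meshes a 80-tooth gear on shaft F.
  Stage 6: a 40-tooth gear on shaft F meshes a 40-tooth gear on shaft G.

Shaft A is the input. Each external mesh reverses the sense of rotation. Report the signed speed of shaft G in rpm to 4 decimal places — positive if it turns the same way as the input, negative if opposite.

+1895.4098 rpm (same as input, |ω| = 1895.4098 rpm)

Stage 1 [27T→21T]: ω = 1131.0000×27/21 = 1454.1429 rpm, dir flips to −; running = −1454.1429
Stage 2 [93T→52T]: ω = 1454.1429×93/52 = 2600.6786 rpm, dir flips to +; running = +2600.6786
Stage 3 [80T→24T]: ω = 2600.6786×80/24 = 8668.9286 rpm, dir flips to −; running = −8668.9286
Stage 4 [24T→59T]: ω = 8668.9286×24/59 = 3526.3438 rpm, dir flips to +; running = +3526.3438
Stage 5 [43T→80T]: ω = 3526.3438×43/80 = 1895.4098 rpm, dir flips to −; running = −1895.4098
Stage 6 [40T→40T]: ω = 1895.4098×40/40 = 1895.4098 rpm, dir flips to +; running = +1895.4098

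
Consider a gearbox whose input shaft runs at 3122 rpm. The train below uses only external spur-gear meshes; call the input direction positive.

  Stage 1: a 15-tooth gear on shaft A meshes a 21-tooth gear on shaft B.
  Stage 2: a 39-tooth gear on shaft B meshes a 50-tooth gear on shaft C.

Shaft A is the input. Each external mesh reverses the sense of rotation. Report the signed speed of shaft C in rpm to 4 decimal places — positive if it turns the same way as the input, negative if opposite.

+1739.4000 rpm (same as input, |ω| = 1739.4000 rpm)

Stage 1 [15T→21T]: ω = 3122.0000×15/21 = 2230.0000 rpm, dir flips to −; running = −2230.0000
Stage 2 [39T→50T]: ω = 2230.0000×39/50 = 1739.4000 rpm, dir flips to +; running = +1739.4000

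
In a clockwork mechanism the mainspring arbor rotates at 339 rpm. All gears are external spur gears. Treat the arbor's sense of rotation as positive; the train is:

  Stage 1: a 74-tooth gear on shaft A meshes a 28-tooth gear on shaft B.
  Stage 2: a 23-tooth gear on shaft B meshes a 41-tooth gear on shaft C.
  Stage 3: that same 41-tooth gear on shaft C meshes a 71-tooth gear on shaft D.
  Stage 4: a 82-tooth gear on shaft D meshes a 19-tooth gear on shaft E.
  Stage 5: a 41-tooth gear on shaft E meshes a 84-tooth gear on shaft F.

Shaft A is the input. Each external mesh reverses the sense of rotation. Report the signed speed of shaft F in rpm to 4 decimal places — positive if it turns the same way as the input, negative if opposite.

-611.3750 rpm (opposite to input, |ω| = 611.3750 rpm)

Stage 1 [74T→28T]: ω = 339.0000×74/28 = 895.9286 rpm, dir flips to −; running = −895.9286
Stage 2 [23T→41T]: ω = 895.9286×23/41 = 502.5941 rpm, dir flips to +; running = +502.5941
Stage 3 [41T→71T]: ω = 502.5941×41/71 = 290.2304 rpm, dir flips to −; running = −290.2304
Stage 4 [82T→19T]: ω = 290.2304×82/19 = 1252.5732 rpm, dir flips to +; running = +1252.5732
Stage 5 [41T→84T]: ω = 1252.5732×41/84 = 611.3750 rpm, dir flips to −; running = −611.3750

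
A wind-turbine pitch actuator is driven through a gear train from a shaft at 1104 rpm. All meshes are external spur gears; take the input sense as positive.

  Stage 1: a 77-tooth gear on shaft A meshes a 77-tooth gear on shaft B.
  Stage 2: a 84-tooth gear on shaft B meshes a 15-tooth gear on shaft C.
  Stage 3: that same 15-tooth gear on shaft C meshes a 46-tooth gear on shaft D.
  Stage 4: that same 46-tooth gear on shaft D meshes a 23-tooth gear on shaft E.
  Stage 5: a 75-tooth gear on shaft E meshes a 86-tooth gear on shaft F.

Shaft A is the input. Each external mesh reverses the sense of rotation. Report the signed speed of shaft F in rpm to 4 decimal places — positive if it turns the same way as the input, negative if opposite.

-3516.2791 rpm (opposite to input, |ω| = 3516.2791 rpm)

Stage 1 [77T→77T]: ω = 1104.0000×77/77 = 1104.0000 rpm, dir flips to −; running = −1104.0000
Stage 2 [84T→15T]: ω = 1104.0000×84/15 = 6182.4000 rpm, dir flips to +; running = +6182.4000
Stage 3 [15T→46T]: ω = 6182.4000×15/46 = 2016.0000 rpm, dir flips to −; running = −2016.0000
Stage 4 [46T→23T]: ω = 2016.0000×46/23 = 4032.0000 rpm, dir flips to +; running = +4032.0000
Stage 5 [75T→86T]: ω = 4032.0000×75/86 = 3516.2791 rpm, dir flips to −; running = −3516.2791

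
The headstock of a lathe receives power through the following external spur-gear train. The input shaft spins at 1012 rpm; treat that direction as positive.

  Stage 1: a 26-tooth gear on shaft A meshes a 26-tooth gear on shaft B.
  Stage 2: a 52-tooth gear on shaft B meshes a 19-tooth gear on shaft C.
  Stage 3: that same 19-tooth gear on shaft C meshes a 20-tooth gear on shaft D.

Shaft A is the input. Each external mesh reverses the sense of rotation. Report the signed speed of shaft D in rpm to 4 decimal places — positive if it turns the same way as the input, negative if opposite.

-2631.2000 rpm (opposite to input, |ω| = 2631.2000 rpm)

Stage 1 [26T→26T]: ω = 1012.0000×26/26 = 1012.0000 rpm, dir flips to −; running = −1012.0000
Stage 2 [52T→19T]: ω = 1012.0000×52/19 = 2769.6842 rpm, dir flips to +; running = +2769.6842
Stage 3 [19T→20T]: ω = 2769.6842×19/20 = 2631.2000 rpm, dir flips to −; running = −2631.2000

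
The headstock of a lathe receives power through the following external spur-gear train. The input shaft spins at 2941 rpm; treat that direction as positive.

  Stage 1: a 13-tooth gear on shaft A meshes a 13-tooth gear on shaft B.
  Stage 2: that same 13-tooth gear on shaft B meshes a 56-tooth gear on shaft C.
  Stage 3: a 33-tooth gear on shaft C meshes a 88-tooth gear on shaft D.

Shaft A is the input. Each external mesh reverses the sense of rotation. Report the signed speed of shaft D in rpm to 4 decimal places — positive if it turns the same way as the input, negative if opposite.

-256.0246 rpm (opposite to input, |ω| = 256.0246 rpm)

Stage 1 [13T→13T]: ω = 2941.0000×13/13 = 2941.0000 rpm, dir flips to −; running = −2941.0000
Stage 2 [13T→56T]: ω = 2941.0000×13/56 = 682.7321 rpm, dir flips to +; running = +682.7321
Stage 3 [33T→88T]: ω = 682.7321×33/88 = 256.0246 rpm, dir flips to −; running = −256.0246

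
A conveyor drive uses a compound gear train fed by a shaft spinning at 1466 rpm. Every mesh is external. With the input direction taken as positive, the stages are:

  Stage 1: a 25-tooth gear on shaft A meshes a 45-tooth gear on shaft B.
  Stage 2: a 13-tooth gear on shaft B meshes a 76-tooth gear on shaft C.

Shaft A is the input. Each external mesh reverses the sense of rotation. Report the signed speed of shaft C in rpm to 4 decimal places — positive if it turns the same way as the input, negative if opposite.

Stage 1 [25T→45T]: ω = 1466.0000×25/45 = 814.4444 rpm, dir flips to −; running = −814.4444
Stage 2 [13T→76T]: ω = 814.4444×13/76 = 139.3129 rpm, dir flips to +; running = +139.3129

+139.3129 rpm (same as input, |ω| = 139.3129 rpm)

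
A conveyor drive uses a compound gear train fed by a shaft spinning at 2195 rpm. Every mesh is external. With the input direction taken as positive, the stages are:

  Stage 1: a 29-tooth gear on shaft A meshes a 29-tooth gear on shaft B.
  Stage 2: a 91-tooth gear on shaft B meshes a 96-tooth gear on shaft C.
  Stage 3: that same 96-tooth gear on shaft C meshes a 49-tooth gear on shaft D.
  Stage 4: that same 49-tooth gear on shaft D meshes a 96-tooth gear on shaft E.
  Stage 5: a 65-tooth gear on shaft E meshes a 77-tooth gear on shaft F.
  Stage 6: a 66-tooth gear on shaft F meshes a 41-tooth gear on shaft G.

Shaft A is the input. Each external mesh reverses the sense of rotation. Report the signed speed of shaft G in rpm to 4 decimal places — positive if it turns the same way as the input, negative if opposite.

Stage 1 [29T→29T]: ω = 2195.0000×29/29 = 2195.0000 rpm, dir flips to −; running = −2195.0000
Stage 2 [91T→96T]: ω = 2195.0000×91/96 = 2080.6771 rpm, dir flips to +; running = +2080.6771
Stage 3 [96T→49T]: ω = 2080.6771×96/49 = 4076.4286 rpm, dir flips to −; running = −4076.4286
Stage 4 [49T→96T]: ω = 4076.4286×49/96 = 2080.6771 rpm, dir flips to +; running = +2080.6771
Stage 5 [65T→77T]: ω = 2080.6771×65/77 = 1756.4157 rpm, dir flips to −; running = −1756.4157
Stage 6 [66T→41T]: ω = 1756.4157×66/41 = 2827.4009 rpm, dir flips to +; running = +2827.4009

+2827.4009 rpm (same as input, |ω| = 2827.4009 rpm)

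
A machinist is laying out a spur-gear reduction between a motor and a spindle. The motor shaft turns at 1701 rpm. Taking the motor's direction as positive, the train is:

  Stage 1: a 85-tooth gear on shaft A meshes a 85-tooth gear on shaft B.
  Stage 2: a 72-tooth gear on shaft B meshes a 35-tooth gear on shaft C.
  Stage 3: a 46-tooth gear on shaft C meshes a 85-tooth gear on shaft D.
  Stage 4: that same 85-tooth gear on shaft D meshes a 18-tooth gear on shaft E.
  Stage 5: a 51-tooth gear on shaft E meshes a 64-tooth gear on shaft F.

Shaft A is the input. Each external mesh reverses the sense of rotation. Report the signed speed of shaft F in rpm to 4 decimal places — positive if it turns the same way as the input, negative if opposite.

-7125.9750 rpm (opposite to input, |ω| = 7125.9750 rpm)

Stage 1 [85T→85T]: ω = 1701.0000×85/85 = 1701.0000 rpm, dir flips to −; running = −1701.0000
Stage 2 [72T→35T]: ω = 1701.0000×72/35 = 3499.2000 rpm, dir flips to +; running = +3499.2000
Stage 3 [46T→85T]: ω = 3499.2000×46/85 = 1893.6847 rpm, dir flips to −; running = −1893.6847
Stage 4 [85T→18T]: ω = 1893.6847×85/18 = 8942.4000 rpm, dir flips to +; running = +8942.4000
Stage 5 [51T→64T]: ω = 8942.4000×51/64 = 7125.9750 rpm, dir flips to −; running = −7125.9750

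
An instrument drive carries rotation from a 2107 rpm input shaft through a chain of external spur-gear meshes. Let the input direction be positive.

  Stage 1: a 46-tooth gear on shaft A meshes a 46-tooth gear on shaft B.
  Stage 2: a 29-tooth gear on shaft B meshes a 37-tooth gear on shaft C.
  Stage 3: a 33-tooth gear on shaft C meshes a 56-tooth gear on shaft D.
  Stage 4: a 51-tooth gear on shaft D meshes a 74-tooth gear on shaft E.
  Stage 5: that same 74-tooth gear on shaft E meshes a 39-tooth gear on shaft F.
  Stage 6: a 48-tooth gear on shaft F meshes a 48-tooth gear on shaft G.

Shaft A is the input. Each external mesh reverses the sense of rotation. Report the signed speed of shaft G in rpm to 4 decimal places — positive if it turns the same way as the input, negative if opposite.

Stage 1 [46T→46T]: ω = 2107.0000×46/46 = 2107.0000 rpm, dir flips to −; running = −2107.0000
Stage 2 [29T→37T]: ω = 2107.0000×29/37 = 1651.4324 rpm, dir flips to +; running = +1651.4324
Stage 3 [33T→56T]: ω = 1651.4324×33/56 = 973.1655 rpm, dir flips to −; running = −973.1655
Stage 4 [51T→74T]: ω = 973.1655×51/74 = 670.6952 rpm, dir flips to +; running = +670.6952
Stage 5 [74T→39T]: ω = 670.6952×74/39 = 1272.6011 rpm, dir flips to −; running = −1272.6011
Stage 6 [48T→48T]: ω = 1272.6011×48/48 = 1272.6011 rpm, dir flips to +; running = +1272.6011

+1272.6011 rpm (same as input, |ω| = 1272.6011 rpm)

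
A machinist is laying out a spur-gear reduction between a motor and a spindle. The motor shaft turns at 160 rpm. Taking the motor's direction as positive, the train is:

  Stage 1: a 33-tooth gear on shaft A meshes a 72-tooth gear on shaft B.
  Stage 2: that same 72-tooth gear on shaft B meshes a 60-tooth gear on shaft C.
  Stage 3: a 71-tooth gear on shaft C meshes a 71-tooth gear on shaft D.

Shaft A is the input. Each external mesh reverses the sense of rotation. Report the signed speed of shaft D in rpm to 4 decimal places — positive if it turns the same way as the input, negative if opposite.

Stage 1 [33T→72T]: ω = 160.0000×33/72 = 73.3333 rpm, dir flips to −; running = −73.3333
Stage 2 [72T→60T]: ω = 73.3333×72/60 = 88.0000 rpm, dir flips to +; running = +88.0000
Stage 3 [71T→71T]: ω = 88.0000×71/71 = 88.0000 rpm, dir flips to −; running = −88.0000

-88.0000 rpm (opposite to input, |ω| = 88.0000 rpm)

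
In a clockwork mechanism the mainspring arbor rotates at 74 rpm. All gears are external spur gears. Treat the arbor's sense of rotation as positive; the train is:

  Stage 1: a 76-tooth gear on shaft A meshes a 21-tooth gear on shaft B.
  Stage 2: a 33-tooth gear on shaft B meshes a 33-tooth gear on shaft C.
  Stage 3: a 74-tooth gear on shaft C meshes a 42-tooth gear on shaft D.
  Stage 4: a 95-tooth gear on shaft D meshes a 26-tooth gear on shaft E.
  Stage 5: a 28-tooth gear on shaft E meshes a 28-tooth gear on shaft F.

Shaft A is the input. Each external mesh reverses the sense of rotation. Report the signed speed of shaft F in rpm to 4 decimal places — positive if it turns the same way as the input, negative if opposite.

-1724.0851 rpm (opposite to input, |ω| = 1724.0851 rpm)

Stage 1 [76T→21T]: ω = 74.0000×76/21 = 267.8095 rpm, dir flips to −; running = −267.8095
Stage 2 [33T→33T]: ω = 267.8095×33/33 = 267.8095 rpm, dir flips to +; running = +267.8095
Stage 3 [74T→42T]: ω = 267.8095×74/42 = 471.8549 rpm, dir flips to −; running = −471.8549
Stage 4 [95T→26T]: ω = 471.8549×95/26 = 1724.0851 rpm, dir flips to +; running = +1724.0851
Stage 5 [28T→28T]: ω = 1724.0851×28/28 = 1724.0851 rpm, dir flips to −; running = −1724.0851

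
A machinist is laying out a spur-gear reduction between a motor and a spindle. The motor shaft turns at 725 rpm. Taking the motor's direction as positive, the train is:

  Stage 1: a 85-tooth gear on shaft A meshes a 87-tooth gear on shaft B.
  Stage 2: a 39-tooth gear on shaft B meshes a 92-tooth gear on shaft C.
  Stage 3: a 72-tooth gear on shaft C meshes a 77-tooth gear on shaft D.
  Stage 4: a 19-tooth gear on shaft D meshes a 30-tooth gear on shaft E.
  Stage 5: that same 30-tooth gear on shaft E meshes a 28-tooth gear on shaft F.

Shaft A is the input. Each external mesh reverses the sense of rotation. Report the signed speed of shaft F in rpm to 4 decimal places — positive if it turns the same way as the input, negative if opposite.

-190.5249 rpm (opposite to input, |ω| = 190.5249 rpm)

Stage 1 [85T→87T]: ω = 725.0000×85/87 = 708.3333 rpm, dir flips to −; running = −708.3333
Stage 2 [39T→92T]: ω = 708.3333×39/92 = 300.2717 rpm, dir flips to +; running = +300.2717
Stage 3 [72T→77T]: ω = 300.2717×72/77 = 280.7736 rpm, dir flips to −; running = −280.7736
Stage 4 [19T→30T]: ω = 280.7736×19/30 = 177.8233 rpm, dir flips to +; running = +177.8233
Stage 5 [30T→28T]: ω = 177.8233×30/28 = 190.5249 rpm, dir flips to −; running = −190.5249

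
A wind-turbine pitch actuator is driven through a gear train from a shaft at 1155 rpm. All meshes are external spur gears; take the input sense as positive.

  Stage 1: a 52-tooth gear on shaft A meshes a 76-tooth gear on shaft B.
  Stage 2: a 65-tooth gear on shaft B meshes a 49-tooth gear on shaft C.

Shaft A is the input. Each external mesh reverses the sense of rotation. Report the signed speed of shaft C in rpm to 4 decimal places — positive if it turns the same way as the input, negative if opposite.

+1048.3083 rpm (same as input, |ω| = 1048.3083 rpm)

Stage 1 [52T→76T]: ω = 1155.0000×52/76 = 790.2632 rpm, dir flips to −; running = −790.2632
Stage 2 [65T→49T]: ω = 790.2632×65/49 = 1048.3083 rpm, dir flips to +; running = +1048.3083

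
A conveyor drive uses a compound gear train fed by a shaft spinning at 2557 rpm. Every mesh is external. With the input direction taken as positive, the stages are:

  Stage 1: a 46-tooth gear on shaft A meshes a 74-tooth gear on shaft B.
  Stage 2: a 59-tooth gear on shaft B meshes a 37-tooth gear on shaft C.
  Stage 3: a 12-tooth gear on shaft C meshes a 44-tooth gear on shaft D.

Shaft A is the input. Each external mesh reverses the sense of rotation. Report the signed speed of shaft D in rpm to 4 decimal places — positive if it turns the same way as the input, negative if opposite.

-691.2509 rpm (opposite to input, |ω| = 691.2509 rpm)

Stage 1 [46T→74T]: ω = 2557.0000×46/74 = 1589.4865 rpm, dir flips to −; running = −1589.4865
Stage 2 [59T→37T]: ω = 1589.4865×59/37 = 2534.5866 rpm, dir flips to +; running = +2534.5866
Stage 3 [12T→44T]: ω = 2534.5866×12/44 = 691.2509 rpm, dir flips to −; running = −691.2509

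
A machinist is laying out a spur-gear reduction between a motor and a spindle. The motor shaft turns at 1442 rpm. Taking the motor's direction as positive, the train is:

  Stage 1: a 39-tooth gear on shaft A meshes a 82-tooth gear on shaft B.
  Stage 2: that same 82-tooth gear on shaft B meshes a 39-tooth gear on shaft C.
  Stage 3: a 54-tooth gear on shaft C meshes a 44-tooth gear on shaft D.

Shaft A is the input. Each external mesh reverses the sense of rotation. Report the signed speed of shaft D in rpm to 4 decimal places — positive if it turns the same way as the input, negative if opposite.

Stage 1 [39T→82T]: ω = 1442.0000×39/82 = 685.8293 rpm, dir flips to −; running = −685.8293
Stage 2 [82T→39T]: ω = 685.8293×82/39 = 1442.0000 rpm, dir flips to +; running = +1442.0000
Stage 3 [54T→44T]: ω = 1442.0000×54/44 = 1769.7273 rpm, dir flips to −; running = −1769.7273

-1769.7273 rpm (opposite to input, |ω| = 1769.7273 rpm)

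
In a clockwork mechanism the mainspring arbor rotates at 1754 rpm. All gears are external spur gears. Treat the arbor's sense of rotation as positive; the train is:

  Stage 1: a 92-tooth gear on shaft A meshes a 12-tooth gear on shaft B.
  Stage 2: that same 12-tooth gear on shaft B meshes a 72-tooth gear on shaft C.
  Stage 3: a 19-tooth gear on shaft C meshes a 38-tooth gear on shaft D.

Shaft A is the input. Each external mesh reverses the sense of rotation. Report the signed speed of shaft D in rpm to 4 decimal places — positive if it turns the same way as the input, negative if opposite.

Stage 1 [92T→12T]: ω = 1754.0000×92/12 = 13447.3333 rpm, dir flips to −; running = −13447.3333
Stage 2 [12T→72T]: ω = 13447.3333×12/72 = 2241.2222 rpm, dir flips to +; running = +2241.2222
Stage 3 [19T→38T]: ω = 2241.2222×19/38 = 1120.6111 rpm, dir flips to −; running = −1120.6111

-1120.6111 rpm (opposite to input, |ω| = 1120.6111 rpm)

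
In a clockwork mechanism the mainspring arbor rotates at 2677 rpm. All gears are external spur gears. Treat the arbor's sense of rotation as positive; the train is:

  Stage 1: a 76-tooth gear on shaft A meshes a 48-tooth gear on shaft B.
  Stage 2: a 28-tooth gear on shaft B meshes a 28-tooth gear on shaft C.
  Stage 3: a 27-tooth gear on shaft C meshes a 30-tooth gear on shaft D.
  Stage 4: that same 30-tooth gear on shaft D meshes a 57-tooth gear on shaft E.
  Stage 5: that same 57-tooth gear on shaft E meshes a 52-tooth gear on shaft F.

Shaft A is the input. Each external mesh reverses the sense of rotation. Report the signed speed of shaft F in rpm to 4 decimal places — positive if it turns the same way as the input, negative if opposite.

Stage 1 [76T→48T]: ω = 2677.0000×76/48 = 4238.5833 rpm, dir flips to −; running = −4238.5833
Stage 2 [28T→28T]: ω = 4238.5833×28/28 = 4238.5833 rpm, dir flips to +; running = +4238.5833
Stage 3 [27T→30T]: ω = 4238.5833×27/30 = 3814.7250 rpm, dir flips to −; running = −3814.7250
Stage 4 [30T→57T]: ω = 3814.7250×30/57 = 2007.7500 rpm, dir flips to +; running = +2007.7500
Stage 5 [57T→52T]: ω = 2007.7500×57/52 = 2200.8029 rpm, dir flips to −; running = −2200.8029

-2200.8029 rpm (opposite to input, |ω| = 2200.8029 rpm)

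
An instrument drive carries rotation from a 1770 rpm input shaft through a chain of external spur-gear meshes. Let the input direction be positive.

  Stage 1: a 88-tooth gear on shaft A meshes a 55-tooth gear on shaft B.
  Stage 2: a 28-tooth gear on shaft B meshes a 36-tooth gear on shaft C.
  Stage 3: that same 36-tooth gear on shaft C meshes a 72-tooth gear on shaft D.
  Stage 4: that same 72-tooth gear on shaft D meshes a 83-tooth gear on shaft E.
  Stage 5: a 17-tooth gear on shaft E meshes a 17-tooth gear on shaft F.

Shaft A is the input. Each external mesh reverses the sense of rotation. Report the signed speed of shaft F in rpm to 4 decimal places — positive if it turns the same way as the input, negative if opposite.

Stage 1 [88T→55T]: ω = 1770.0000×88/55 = 2832.0000 rpm, dir flips to −; running = −2832.0000
Stage 2 [28T→36T]: ω = 2832.0000×28/36 = 2202.6667 rpm, dir flips to +; running = +2202.6667
Stage 3 [36T→72T]: ω = 2202.6667×36/72 = 1101.3333 rpm, dir flips to −; running = −1101.3333
Stage 4 [72T→83T]: ω = 1101.3333×72/83 = 955.3735 rpm, dir flips to +; running = +955.3735
Stage 5 [17T→17T]: ω = 955.3735×17/17 = 955.3735 rpm, dir flips to −; running = −955.3735

-955.3735 rpm (opposite to input, |ω| = 955.3735 rpm)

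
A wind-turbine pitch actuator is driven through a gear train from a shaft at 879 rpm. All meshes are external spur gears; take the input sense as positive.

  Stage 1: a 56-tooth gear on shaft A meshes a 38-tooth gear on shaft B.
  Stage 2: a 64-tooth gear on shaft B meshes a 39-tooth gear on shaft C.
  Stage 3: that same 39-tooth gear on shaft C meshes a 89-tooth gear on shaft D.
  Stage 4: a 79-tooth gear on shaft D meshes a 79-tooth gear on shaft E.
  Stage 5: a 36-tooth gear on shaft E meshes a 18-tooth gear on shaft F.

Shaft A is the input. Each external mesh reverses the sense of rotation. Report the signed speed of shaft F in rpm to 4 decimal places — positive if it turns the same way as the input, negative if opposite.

Stage 1 [56T→38T]: ω = 879.0000×56/38 = 1295.3684 rpm, dir flips to −; running = −1295.3684
Stage 2 [64T→39T]: ω = 1295.3684×64/39 = 2125.7328 rpm, dir flips to +; running = +2125.7328
Stage 3 [39T→89T]: ω = 2125.7328×39/89 = 931.5009 rpm, dir flips to −; running = −931.5009
Stage 4 [79T→79T]: ω = 931.5009×79/79 = 931.5009 rpm, dir flips to +; running = +931.5009
Stage 5 [36T→18T]: ω = 931.5009×36/18 = 1863.0018 rpm, dir flips to −; running = −1863.0018

-1863.0018 rpm (opposite to input, |ω| = 1863.0018 rpm)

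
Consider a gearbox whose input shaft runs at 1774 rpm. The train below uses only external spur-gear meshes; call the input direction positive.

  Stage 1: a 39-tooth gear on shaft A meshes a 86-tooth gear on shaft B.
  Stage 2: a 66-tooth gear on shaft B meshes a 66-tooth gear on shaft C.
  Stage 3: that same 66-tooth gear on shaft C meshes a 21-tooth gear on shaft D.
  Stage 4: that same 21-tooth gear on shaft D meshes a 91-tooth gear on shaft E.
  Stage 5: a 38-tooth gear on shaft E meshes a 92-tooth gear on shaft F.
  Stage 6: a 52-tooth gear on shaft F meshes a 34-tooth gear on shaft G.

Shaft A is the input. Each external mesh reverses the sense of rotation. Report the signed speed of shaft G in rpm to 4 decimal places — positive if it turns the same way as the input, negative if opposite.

+368.5891 rpm (same as input, |ω| = 368.5891 rpm)

Stage 1 [39T→86T]: ω = 1774.0000×39/86 = 804.4884 rpm, dir flips to −; running = −804.4884
Stage 2 [66T→66T]: ω = 804.4884×66/66 = 804.4884 rpm, dir flips to +; running = +804.4884
Stage 3 [66T→21T]: ω = 804.4884×66/21 = 2528.3920 rpm, dir flips to −; running = −2528.3920
Stage 4 [21T→91T]: ω = 2528.3920×21/91 = 583.4751 rpm, dir flips to +; running = +583.4751
Stage 5 [38T→92T]: ω = 583.4751×38/92 = 241.0006 rpm, dir flips to −; running = −241.0006
Stage 6 [52T→34T]: ω = 241.0006×52/34 = 368.5891 rpm, dir flips to +; running = +368.5891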